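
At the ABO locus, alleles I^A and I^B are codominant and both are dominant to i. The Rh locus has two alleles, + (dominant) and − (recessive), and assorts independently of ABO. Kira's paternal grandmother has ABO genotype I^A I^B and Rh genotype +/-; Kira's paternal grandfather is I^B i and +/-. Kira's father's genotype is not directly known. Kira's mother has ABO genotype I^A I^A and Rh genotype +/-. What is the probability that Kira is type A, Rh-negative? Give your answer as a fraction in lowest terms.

1/8

Kira's father's ABO genotype from I^A I^B × I^B i: 1/4 I^A I^B, 1/4 I^A i, 1/4 I^B I^B, 1/4 I^B i.
Crossing each possibility with the mother I^A I^A and summing P(type A): 1/4·1/2 + 1/4·1 + 1/4·0 + 1/4·1/2 = 1/2.
Similarly for Rh via the father's Rh distribution: P(Rh-) = 1/4.
Independent loci: 1/2 × 1/4 = 1/8.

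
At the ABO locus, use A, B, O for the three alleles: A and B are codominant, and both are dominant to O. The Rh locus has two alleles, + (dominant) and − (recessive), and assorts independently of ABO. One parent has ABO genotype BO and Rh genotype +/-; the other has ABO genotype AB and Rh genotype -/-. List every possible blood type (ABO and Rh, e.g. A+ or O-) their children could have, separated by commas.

Gametes from BO × AB give offspring ABO genotypes AB, AO, BB, BO, i.e. phenotypes A, B, AB.
Rh cross +/- × -/- → phenotypes Rh+, Rh-.
Combining independently: A+, A-, B+, B-, AB+, AB-.

A+, A-, B+, B-, AB+, AB-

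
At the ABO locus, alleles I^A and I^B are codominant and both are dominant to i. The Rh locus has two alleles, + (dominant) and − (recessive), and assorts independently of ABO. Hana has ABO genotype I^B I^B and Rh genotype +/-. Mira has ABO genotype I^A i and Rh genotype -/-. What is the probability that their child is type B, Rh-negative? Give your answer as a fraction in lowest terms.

ABO cross I^B I^B × I^A i → offspring phenotypes: 1/2 B, 1/2 AB.
Rh cross +/- × -/- → 1/2 Rh+, 1/2 Rh-.
Independent loci: P(type B, Rh-negative) = 1/2 × 1/2 = 1/4.

1/4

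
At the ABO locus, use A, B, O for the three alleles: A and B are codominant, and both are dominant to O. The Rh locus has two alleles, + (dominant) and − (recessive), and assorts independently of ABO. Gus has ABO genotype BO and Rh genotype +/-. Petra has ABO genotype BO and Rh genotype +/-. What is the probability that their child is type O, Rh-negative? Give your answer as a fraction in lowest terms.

ABO cross BO × BO → offspring phenotypes: 1/4 O, 3/4 B.
Rh cross +/- × +/- → 3/4 Rh+, 1/4 Rh-.
Independent loci: P(type O, Rh-negative) = 1/4 × 1/4 = 1/16.

1/16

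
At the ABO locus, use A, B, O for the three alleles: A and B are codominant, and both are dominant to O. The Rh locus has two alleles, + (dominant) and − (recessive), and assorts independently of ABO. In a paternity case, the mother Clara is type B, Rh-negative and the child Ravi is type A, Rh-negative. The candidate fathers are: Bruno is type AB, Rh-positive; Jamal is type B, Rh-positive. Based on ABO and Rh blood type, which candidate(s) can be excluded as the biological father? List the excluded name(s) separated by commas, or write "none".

Jamal

A candidate is excluded only if no genotype consistent with his phenotype could produce a type A, Rh-negative child with a type B, Rh-negative mother.
Jamal (type B, Rh+): no genotype consistent with that phenotype can produce a type-A Rh- child with a type-B mother.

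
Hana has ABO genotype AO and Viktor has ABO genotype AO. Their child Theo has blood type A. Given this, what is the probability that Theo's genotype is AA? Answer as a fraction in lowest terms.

1/3

Cross AO × AO → 1/4 AA, 1/2 AO, 1/4 OO.
Type-A genotypes among offspring: AA (1/4), AO (1/2); total 3/4.
P(AA | type A) = (1/4) / (3/4) = 1/3.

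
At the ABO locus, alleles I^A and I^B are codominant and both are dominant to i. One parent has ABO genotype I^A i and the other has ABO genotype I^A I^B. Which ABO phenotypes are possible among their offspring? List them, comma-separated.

A, B, AB

Gametes from I^A i × I^A I^B give offspring ABO genotypes I^A I^A, I^A I^B, I^A i, I^B i, i.e. phenotypes A, B, AB.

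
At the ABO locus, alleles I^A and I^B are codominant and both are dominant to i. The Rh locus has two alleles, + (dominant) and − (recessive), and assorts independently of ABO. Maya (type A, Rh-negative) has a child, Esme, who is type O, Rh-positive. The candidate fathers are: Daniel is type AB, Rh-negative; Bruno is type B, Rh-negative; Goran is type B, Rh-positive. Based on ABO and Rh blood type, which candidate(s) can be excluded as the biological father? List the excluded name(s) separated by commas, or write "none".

A candidate is excluded only if no genotype consistent with his phenotype could produce a type O, Rh-positive child with a type A, Rh-negative mother.
Daniel (type AB, Rh-): no genotype consistent with that phenotype can produce a type-O Rh+ child with a type-A mother.
Bruno (type B, Rh-): no genotype consistent with that phenotype can produce a type-O Rh+ child with a type-A mother.

Daniel, Bruno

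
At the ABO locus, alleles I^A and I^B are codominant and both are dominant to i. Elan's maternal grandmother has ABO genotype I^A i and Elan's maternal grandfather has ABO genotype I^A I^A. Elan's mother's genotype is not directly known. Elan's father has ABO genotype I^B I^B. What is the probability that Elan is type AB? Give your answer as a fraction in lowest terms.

3/4

Elan's mother's ABO genotype from I^A i × I^A I^A: 1/2 I^A I^A, 1/2 I^A i.
Crossing each possibility with the father I^B I^B and summing P(type AB): 1/2·1 + 1/2·1/2 = 3/4.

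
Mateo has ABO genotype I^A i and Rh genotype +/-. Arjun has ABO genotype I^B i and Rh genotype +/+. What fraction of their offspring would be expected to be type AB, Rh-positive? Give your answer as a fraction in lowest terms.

ABO cross I^A i × I^B i → offspring phenotypes: 1/4 O, 1/4 A, 1/4 B, 1/4 AB.
Rh cross +/- × +/+ → 1 Rh+.
Independent loci: P(type AB, Rh-positive) = 1/4 × 1 = 1/4.

1/4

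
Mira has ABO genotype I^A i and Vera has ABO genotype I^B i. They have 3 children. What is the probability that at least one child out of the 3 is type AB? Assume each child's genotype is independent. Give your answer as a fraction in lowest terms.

37/64

ABO cross I^A i × I^B i → 1/4 O, 1/4 A, 1/4 B, 1/4 AB.
So P(type AB) = 1/4 per child.
P(none) = (3/4)^3 = 27/64; P(at least one) = 1 − 27/64 = 37/64.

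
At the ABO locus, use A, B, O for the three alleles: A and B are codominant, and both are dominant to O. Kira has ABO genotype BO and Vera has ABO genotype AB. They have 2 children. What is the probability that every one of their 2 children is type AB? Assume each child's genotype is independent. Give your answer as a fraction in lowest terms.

1/16

ABO cross BO × AB → 1/4 A, 1/2 B, 1/4 AB.
So P(type AB) = 1/4 per child.
All 2 independent: (1/4)^2 = 1/16.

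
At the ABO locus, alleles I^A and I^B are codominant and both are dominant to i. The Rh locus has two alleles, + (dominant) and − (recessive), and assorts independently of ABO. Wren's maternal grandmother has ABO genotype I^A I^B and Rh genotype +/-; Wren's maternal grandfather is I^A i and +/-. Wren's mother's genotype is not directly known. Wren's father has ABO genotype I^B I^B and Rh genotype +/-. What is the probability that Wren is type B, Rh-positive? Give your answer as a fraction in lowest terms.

Wren's mother's ABO genotype from I^A I^B × I^A i: 1/4 I^A I^A, 1/4 I^A I^B, 1/4 I^A i, 1/4 I^B i.
Crossing each possibility with the father I^B I^B and summing P(type B): 1/4·0 + 1/4·1/2 + 1/4·1/2 + 1/4·1 = 1/2.
Similarly for Rh via the mother's Rh distribution: P(Rh+) = 3/4.
Independent loci: 1/2 × 3/4 = 3/8.

3/8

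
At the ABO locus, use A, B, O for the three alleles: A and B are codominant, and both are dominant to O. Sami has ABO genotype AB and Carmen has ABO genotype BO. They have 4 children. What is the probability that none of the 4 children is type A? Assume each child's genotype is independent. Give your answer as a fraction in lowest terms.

81/256

ABO cross AB × BO → 1/4 A, 1/2 B, 1/4 AB.
So P(type A) = 1/4 per child.
P(not type A) = 3/4 for one child; (3/4)^4 = 81/256.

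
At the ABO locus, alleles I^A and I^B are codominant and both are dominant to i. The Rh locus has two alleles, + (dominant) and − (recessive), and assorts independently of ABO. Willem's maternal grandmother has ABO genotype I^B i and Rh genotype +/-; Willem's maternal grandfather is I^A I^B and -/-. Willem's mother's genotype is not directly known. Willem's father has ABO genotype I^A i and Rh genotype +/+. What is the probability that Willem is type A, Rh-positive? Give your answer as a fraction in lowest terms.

Willem's mother's ABO genotype from I^B i × I^A I^B: 1/4 I^A I^B, 1/4 I^A i, 1/4 I^B I^B, 1/4 I^B i.
Crossing each possibility with the father I^A i and summing P(type A): 1/4·1/2 + 1/4·3/4 + 1/4·0 + 1/4·1/4 = 3/8.
Similarly for Rh via the mother's Rh distribution: P(Rh+) = 1.
Independent loci: 3/8 × 1 = 3/8.

3/8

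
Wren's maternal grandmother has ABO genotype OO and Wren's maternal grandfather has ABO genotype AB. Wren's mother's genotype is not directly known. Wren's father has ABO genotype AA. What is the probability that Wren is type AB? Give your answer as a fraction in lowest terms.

1/4

Wren's mother's ABO genotype from OO × AB: 1/2 AO, 1/2 BO.
Crossing each possibility with the father AA and summing P(type AB): 1/2·0 + 1/2·1/2 = 1/4.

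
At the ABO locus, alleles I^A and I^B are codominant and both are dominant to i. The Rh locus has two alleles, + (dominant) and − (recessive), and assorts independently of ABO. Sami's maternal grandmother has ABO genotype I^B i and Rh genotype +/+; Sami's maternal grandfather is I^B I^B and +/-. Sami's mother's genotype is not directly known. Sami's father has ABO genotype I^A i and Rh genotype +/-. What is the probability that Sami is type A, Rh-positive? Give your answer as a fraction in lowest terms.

Sami's mother's ABO genotype from I^B i × I^B I^B: 1/2 I^B I^B, 1/2 I^B i.
Crossing each possibility with the father I^A i and summing P(type A): 1/2·0 + 1/2·1/4 = 1/8.
Similarly for Rh via the mother's Rh distribution: P(Rh+) = 7/8.
Independent loci: 1/8 × 7/8 = 7/64.

7/64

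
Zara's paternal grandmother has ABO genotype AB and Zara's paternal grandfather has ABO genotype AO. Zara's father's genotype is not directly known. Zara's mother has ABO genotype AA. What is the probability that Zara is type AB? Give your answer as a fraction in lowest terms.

1/4

Zara's father's ABO genotype from AB × AO: 1/4 AA, 1/4 AB, 1/4 AO, 1/4 BO.
Crossing each possibility with the mother AA and summing P(type AB): 1/4·0 + 1/4·1/2 + 1/4·0 + 1/4·1/2 = 1/4.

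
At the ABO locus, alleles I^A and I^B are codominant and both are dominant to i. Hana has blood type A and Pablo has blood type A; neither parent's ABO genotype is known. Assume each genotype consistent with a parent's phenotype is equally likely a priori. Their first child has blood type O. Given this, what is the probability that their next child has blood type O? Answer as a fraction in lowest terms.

1/4

Possible genotypes: Hana ∈ {I^A I^A, I^A i}; Pablo ∈ {I^A I^A, I^A i}.
Weight each parental genotype pair by prior × P(type-O child):
  I^A i × I^A i: posterior weight 1; P(next child type O) = 1/4.
Weighted sum = 1/4.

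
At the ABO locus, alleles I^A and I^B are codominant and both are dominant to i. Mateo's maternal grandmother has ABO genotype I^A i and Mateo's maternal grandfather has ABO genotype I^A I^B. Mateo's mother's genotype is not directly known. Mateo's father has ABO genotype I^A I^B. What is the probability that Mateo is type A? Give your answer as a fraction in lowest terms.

3/8

Mateo's mother's ABO genotype from I^A i × I^A I^B: 1/4 I^A I^A, 1/4 I^A I^B, 1/4 I^A i, 1/4 I^B i.
Crossing each possibility with the father I^A I^B and summing P(type A): 1/4·1/2 + 1/4·1/4 + 1/4·1/2 + 1/4·1/4 = 3/8.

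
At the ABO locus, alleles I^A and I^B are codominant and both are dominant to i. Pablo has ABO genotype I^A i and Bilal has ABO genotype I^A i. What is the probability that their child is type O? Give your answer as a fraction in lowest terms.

1/4

ABO cross I^A i × I^A i → offspring phenotypes: 1/4 O, 3/4 A.
So P(type O) = 1/4.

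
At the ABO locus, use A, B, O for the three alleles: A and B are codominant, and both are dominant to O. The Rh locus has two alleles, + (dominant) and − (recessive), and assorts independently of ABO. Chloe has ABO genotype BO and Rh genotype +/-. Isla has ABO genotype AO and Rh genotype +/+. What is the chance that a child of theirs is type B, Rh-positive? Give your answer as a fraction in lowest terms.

1/4

ABO cross BO × AO → offspring phenotypes: 1/4 O, 1/4 A, 1/4 B, 1/4 AB.
Rh cross +/- × +/+ → 1 Rh+.
Independent loci: P(type B, Rh-positive) = 1/4 × 1 = 1/4.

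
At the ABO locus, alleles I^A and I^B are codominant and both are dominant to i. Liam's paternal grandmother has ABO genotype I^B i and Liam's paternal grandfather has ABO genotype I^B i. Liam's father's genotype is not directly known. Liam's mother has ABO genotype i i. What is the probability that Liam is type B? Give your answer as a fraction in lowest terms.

1/2

Liam's father's ABO genotype from I^B i × I^B i: 1/4 I^B I^B, 1/2 I^B i, 1/4 i i.
Crossing each possibility with the mother i i and summing P(type B): 1/4·1 + 1/2·1/2 + 1/4·0 = 1/2.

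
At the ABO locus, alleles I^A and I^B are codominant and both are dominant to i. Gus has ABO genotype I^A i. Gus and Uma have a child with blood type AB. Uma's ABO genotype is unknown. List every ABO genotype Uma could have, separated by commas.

I^A I^B, I^B I^B, I^B i

For each candidate genotype of Uma, check whether crossing it with I^A i can produce every observed child phenotype.
  I^A I^A → possible child types {A} ✗
  I^A I^B → possible child types {A, B, AB} ✓
  I^A i → possible child types {O, A} ✗
  I^B I^B → possible child types {B, AB} ✓
  I^B i → possible child types {O, A, B, AB} ✓
  i i → possible child types {O, A} ✗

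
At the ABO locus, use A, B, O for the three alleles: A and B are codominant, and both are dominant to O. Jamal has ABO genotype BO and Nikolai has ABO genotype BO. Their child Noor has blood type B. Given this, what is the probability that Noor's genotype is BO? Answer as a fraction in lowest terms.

Cross BO × BO → 1/4 BB, 1/2 BO, 1/4 OO.
Type-B genotypes among offspring: BB (1/4), BO (1/2); total 3/4.
P(BO | type B) = (1/2) / (3/4) = 2/3.

2/3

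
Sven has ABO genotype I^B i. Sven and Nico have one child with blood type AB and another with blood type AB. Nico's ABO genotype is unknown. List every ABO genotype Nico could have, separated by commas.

For each candidate genotype of Nico, check whether crossing it with I^B i can produce every observed child phenotype.
  I^A I^A → possible child types {A, AB} ✓
  I^A I^B → possible child types {A, B, AB} ✓
  I^A i → possible child types {O, A, B, AB} ✓
  I^B I^B → possible child types {B} ✗
  I^B i → possible child types {O, B} ✗
  i i → possible child types {O, B} ✗

I^A I^A, I^A I^B, I^A i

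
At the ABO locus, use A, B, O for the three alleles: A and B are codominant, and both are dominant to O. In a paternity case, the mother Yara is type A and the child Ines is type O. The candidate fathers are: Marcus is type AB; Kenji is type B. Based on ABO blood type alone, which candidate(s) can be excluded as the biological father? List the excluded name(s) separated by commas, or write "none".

A candidate is excluded only if no genotype consistent with his phenotype could produce a type O child with a type A mother.
Marcus (type AB): no genotype consistent with that phenotype can produce a type-O child with a type-A mother.

Marcus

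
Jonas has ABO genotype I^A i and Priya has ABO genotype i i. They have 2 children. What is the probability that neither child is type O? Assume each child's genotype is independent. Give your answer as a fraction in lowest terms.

1/4

ABO cross I^A i × i i → 1/2 O, 1/2 A.
So P(type O) = 1/2 per child.
P(not type O) = 1/2 for one child; (1/2)^2 = 1/4.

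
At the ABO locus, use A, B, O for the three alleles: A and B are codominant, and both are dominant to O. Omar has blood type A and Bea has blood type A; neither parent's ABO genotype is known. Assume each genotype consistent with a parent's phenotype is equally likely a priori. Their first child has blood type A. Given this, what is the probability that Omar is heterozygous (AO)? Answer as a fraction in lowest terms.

Possible genotypes: Omar ∈ {AA, AO}; Bea ∈ {AA, AO}.
Weight each parental genotype pair by prior × P(type-A child):
  AA × AA: posterior weight 4/15.
  AA × AO: posterior weight 4/15.
  AO × AA: posterior weight 4/15.
  AO × AO: posterior weight 1/5.
Sum the posterior weight over pairs where Omar is AO: 7/15.

7/15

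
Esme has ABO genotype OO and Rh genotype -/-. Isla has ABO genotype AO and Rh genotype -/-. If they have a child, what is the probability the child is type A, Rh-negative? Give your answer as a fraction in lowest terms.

1/2

ABO cross OO × AO → offspring phenotypes: 1/2 O, 1/2 A.
Rh cross -/- × -/- → 1 Rh-.
Independent loci: P(type A, Rh-negative) = 1/2 × 1 = 1/2.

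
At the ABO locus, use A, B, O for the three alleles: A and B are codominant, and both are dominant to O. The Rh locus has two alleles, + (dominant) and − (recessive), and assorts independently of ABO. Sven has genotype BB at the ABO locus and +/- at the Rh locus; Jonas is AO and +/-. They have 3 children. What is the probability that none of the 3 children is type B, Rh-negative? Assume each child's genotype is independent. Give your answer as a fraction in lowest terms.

343/512

ABO cross BB × AO → 1/2 B, 1/2 AB.
Rh cross +/- × +/- → 3/4 Rh+, 1/4 Rh-; so P(type B, Rh-negative) = 1/2 × 1/4 = 1/8 per child.
P(not type B, Rh-negative) = 7/8 for one child; (7/8)^3 = 343/512.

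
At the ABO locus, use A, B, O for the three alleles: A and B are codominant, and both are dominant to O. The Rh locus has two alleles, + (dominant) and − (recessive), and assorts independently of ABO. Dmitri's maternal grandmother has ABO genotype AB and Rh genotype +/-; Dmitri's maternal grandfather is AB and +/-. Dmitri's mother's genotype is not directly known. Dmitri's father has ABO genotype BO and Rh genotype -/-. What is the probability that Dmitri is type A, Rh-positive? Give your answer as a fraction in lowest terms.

1/8

Dmitri's mother's ABO genotype from AB × AB: 1/4 AA, 1/2 AB, 1/4 BB.
Crossing each possibility with the father BO and summing P(type A): 1/4·1/2 + 1/2·1/4 + 1/4·0 = 1/4.
Similarly for Rh via the mother's Rh distribution: P(Rh+) = 1/2.
Independent loci: 1/4 × 1/2 = 1/8.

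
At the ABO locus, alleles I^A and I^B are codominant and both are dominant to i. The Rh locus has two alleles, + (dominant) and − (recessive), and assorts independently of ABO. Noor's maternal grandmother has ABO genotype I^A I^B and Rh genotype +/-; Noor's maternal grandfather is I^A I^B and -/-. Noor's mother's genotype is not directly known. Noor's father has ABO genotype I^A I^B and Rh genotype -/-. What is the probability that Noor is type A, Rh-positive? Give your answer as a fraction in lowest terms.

Noor's mother's ABO genotype from I^A I^B × I^A I^B: 1/4 I^A I^A, 1/2 I^A I^B, 1/4 I^B I^B.
Crossing each possibility with the father I^A I^B and summing P(type A): 1/4·1/2 + 1/2·1/4 + 1/4·0 = 1/4.
Similarly for Rh via the mother's Rh distribution: P(Rh+) = 1/4.
Independent loci: 1/4 × 1/4 = 1/16.

1/16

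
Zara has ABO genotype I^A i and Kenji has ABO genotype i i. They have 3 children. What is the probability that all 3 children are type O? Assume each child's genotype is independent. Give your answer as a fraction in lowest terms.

ABO cross I^A i × i i → 1/2 O, 1/2 A.
So P(type O) = 1/2 per child.
All 3 independent: (1/2)^3 = 1/8.

1/8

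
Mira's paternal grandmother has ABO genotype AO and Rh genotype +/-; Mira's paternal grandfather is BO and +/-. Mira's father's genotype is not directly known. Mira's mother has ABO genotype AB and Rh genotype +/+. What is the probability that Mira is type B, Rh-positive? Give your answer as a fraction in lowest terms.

3/8

Mira's father's ABO genotype from AO × BO: 1/4 AB, 1/4 AO, 1/4 BO, 1/4 OO.
Crossing each possibility with the mother AB and summing P(type B): 1/4·1/4 + 1/4·1/4 + 1/4·1/2 + 1/4·1/2 = 3/8.
Similarly for Rh via the father's Rh distribution: P(Rh+) = 1.
Independent loci: 3/8 × 1 = 3/8.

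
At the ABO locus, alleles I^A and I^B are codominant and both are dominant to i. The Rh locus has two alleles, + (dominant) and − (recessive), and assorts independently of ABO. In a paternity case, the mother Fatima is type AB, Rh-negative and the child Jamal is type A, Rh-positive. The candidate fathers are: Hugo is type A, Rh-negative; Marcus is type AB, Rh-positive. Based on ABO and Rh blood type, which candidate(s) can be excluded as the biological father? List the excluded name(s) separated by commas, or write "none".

Hugo

A candidate is excluded only if no genotype consistent with his phenotype could produce a type A, Rh-positive child with a type AB, Rh-negative mother.
Hugo (type A, Rh-): no genotype consistent with that phenotype can produce a type-A Rh+ child with a type-AB mother.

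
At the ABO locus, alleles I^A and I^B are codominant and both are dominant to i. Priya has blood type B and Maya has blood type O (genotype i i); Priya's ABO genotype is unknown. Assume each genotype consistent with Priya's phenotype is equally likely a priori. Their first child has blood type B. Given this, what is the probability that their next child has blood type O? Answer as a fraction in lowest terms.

1/6

Possible genotypes: Priya ∈ {I^B I^B, I^B i}; Maya ∈ {i i}.
Weight each parental genotype pair by prior × P(type-B child):
  I^B I^B × i i: posterior weight 2/3; P(next child type O) = 0.
  I^B i × i i: posterior weight 1/3; P(next child type O) = 1/2.
Weighted sum = 1/6.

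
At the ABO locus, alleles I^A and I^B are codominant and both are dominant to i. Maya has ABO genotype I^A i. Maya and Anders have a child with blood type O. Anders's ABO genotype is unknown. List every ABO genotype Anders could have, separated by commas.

For each candidate genotype of Anders, check whether crossing it with I^A i can produce every observed child phenotype.
  I^A I^A → possible child types {A} ✗
  I^A I^B → possible child types {A, B, AB} ✗
  I^A i → possible child types {O, A} ✓
  I^B I^B → possible child types {B, AB} ✗
  I^B i → possible child types {O, A, B, AB} ✓
  i i → possible child types {O, A} ✓

I^A i, I^B i, i i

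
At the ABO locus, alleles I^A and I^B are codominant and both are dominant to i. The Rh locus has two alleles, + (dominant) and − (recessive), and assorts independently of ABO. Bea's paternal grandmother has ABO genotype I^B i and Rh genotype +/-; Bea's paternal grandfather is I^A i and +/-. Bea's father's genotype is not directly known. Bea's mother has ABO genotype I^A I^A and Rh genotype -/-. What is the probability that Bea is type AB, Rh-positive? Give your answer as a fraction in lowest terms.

Bea's father's ABO genotype from I^B i × I^A i: 1/4 I^A I^B, 1/4 I^A i, 1/4 I^B i, 1/4 i i.
Crossing each possibility with the mother I^A I^A and summing P(type AB): 1/4·1/2 + 1/4·0 + 1/4·1/2 + 1/4·0 = 1/4.
Similarly for Rh via the father's Rh distribution: P(Rh+) = 1/2.
Independent loci: 1/4 × 1/2 = 1/8.

1/8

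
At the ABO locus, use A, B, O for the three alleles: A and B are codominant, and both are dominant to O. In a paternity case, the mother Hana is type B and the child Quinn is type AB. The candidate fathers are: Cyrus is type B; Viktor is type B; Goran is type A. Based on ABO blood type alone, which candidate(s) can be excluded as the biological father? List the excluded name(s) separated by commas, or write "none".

Cyrus, Viktor

A candidate is excluded only if no genotype consistent with his phenotype could produce a type AB child with a type B mother.
Cyrus (type B): no genotype consistent with that phenotype can produce a type-AB child with a type-B mother.
Viktor (type B): no genotype consistent with that phenotype can produce a type-AB child with a type-B mother.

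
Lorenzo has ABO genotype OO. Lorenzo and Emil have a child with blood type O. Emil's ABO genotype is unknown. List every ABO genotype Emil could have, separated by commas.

AO, BO, OO

For each candidate genotype of Emil, check whether crossing it with OO can produce every observed child phenotype.
  AA → possible child types {A} ✗
  AB → possible child types {A, B} ✗
  AO → possible child types {O, A} ✓
  BB → possible child types {B} ✗
  BO → possible child types {O, B} ✓
  OO → possible child types {O} ✓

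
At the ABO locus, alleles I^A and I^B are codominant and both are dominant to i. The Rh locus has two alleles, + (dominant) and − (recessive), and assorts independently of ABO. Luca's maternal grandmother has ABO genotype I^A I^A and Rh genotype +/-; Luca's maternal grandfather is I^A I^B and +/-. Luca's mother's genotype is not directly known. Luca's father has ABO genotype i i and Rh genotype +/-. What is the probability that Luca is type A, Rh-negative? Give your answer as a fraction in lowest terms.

3/16

Luca's mother's ABO genotype from I^A I^A × I^A I^B: 1/2 I^A I^A, 1/2 I^A I^B.
Crossing each possibility with the father i i and summing P(type A): 1/2·1 + 1/2·1/2 = 3/4.
Similarly for Rh via the mother's Rh distribution: P(Rh-) = 1/4.
Independent loci: 3/4 × 1/4 = 3/16.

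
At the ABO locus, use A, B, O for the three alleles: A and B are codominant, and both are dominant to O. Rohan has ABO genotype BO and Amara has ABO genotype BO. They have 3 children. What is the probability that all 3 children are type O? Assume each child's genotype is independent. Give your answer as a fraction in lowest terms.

ABO cross BO × BO → 1/4 O, 3/4 B.
So P(type O) = 1/4 per child.
All 3 independent: (1/4)^3 = 1/64.

1/64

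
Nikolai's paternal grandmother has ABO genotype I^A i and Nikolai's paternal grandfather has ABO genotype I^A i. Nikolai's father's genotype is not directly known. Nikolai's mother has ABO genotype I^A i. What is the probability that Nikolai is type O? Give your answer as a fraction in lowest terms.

Nikolai's father's ABO genotype from I^A i × I^A i: 1/4 I^A I^A, 1/2 I^A i, 1/4 i i.
Crossing each possibility with the mother I^A i and summing P(type O): 1/4·0 + 1/2·1/4 + 1/4·1/2 = 1/4.

1/4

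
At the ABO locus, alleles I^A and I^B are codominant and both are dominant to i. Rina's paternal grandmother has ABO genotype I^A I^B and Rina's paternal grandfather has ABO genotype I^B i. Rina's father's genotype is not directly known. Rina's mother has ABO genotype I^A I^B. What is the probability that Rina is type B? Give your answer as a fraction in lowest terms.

3/8

Rina's father's ABO genotype from I^A I^B × I^B i: 1/4 I^A I^B, 1/4 I^A i, 1/4 I^B I^B, 1/4 I^B i.
Crossing each possibility with the mother I^A I^B and summing P(type B): 1/4·1/4 + 1/4·1/4 + 1/4·1/2 + 1/4·1/2 = 3/8.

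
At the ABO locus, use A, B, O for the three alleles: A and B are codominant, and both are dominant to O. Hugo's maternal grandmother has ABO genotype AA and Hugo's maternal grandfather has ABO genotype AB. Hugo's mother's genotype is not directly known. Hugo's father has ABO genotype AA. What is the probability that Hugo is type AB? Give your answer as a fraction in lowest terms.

Hugo's mother's ABO genotype from AA × AB: 1/2 AA, 1/2 AB.
Crossing each possibility with the father AA and summing P(type AB): 1/2·0 + 1/2·1/2 = 1/4.

1/4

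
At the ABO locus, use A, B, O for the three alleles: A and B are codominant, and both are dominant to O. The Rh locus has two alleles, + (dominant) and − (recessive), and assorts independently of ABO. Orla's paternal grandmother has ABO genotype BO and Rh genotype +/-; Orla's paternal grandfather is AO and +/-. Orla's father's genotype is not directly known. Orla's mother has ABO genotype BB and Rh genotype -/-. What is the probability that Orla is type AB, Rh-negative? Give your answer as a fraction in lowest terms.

1/8

Orla's father's ABO genotype from BO × AO: 1/4 AB, 1/4 AO, 1/4 BO, 1/4 OO.
Crossing each possibility with the mother BB and summing P(type AB): 1/4·1/2 + 1/4·1/2 + 1/4·0 + 1/4·0 = 1/4.
Similarly for Rh via the father's Rh distribution: P(Rh-) = 1/2.
Independent loci: 1/4 × 1/2 = 1/8.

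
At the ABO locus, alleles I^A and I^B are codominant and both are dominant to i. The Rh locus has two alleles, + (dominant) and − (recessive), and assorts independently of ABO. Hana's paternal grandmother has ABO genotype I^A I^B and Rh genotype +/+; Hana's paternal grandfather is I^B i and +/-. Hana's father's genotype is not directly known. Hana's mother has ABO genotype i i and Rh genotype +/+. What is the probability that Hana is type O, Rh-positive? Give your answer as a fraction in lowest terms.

Hana's father's ABO genotype from I^A I^B × I^B i: 1/4 I^A I^B, 1/4 I^A i, 1/4 I^B I^B, 1/4 I^B i.
Crossing each possibility with the mother i i and summing P(type O): 1/4·0 + 1/4·1/2 + 1/4·0 + 1/4·1/2 = 1/4.
Similarly for Rh via the father's Rh distribution: P(Rh+) = 1.
Independent loci: 1/4 × 1 = 1/4.

1/4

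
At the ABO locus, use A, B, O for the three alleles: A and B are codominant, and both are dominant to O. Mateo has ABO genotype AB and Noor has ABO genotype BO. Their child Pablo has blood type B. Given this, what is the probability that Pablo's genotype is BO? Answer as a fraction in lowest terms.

1/2

Cross AB × BO → 1/4 AB, 1/4 AO, 1/4 BB, 1/4 BO.
Type-B genotypes among offspring: BB (1/4), BO (1/4); total 1/2.
P(BO | type B) = (1/4) / (1/2) = 1/2.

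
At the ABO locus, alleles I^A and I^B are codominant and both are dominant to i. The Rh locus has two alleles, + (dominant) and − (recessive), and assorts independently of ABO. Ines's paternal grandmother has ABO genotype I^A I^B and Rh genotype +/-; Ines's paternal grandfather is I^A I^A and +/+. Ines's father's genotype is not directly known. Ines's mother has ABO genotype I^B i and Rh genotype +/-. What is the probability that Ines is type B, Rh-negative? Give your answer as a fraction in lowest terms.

1/32

Ines's father's ABO genotype from I^A I^B × I^A I^A: 1/2 I^A I^A, 1/2 I^A I^B.
Crossing each possibility with the mother I^B i and summing P(type B): 1/2·0 + 1/2·1/2 = 1/4.
Similarly for Rh via the father's Rh distribution: P(Rh-) = 1/8.
Independent loci: 1/4 × 1/8 = 1/32.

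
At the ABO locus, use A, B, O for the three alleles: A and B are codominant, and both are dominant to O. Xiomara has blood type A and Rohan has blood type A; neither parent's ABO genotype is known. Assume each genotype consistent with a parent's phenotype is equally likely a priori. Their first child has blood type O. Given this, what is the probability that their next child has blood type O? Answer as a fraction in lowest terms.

1/4

Possible genotypes: Xiomara ∈ {AA, AO}; Rohan ∈ {AA, AO}.
Weight each parental genotype pair by prior × P(type-O child):
  AO × AO: posterior weight 1; P(next child type O) = 1/4.
Weighted sum = 1/4.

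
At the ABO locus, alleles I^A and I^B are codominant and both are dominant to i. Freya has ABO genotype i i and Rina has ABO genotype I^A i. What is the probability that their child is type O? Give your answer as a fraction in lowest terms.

1/2

ABO cross i i × I^A i → offspring phenotypes: 1/2 O, 1/2 A.
So P(type O) = 1/2.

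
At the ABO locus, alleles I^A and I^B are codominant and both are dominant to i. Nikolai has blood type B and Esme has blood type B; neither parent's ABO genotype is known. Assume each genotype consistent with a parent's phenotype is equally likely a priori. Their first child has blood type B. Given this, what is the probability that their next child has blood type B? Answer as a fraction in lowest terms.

19/20

Possible genotypes: Nikolai ∈ {I^B I^B, I^B i}; Esme ∈ {I^B I^B, I^B i}.
Weight each parental genotype pair by prior × P(type-B child):
  I^B I^B × I^B I^B: posterior weight 4/15; P(next child type B) = 1.
  I^B I^B × I^B i: posterior weight 4/15; P(next child type B) = 1.
  I^B i × I^B I^B: posterior weight 4/15; P(next child type B) = 1.
  I^B i × I^B i: posterior weight 1/5; P(next child type B) = 3/4.
Weighted sum = 19/20.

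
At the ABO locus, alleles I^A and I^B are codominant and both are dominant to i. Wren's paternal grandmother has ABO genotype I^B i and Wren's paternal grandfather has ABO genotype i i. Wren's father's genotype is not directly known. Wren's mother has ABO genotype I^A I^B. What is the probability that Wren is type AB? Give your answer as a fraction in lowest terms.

1/8

Wren's father's ABO genotype from I^B i × i i: 1/2 I^B i, 1/2 i i.
Crossing each possibility with the mother I^A I^B and summing P(type AB): 1/2·1/4 + 1/2·0 = 1/8.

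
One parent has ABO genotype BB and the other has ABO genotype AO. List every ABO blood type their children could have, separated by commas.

Gametes from BB × AO give offspring ABO genotypes AB, BO, i.e. phenotypes B, AB.

B, AB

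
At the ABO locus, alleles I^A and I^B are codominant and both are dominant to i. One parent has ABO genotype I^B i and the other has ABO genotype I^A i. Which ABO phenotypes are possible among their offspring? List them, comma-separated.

Gametes from I^B i × I^A i give offspring ABO genotypes I^A I^B, I^A i, I^B i, i i, i.e. phenotypes O, A, B, AB.

O, A, B, AB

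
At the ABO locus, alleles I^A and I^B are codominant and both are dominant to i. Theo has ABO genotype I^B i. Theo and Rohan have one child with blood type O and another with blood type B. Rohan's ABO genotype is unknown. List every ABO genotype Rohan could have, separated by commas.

For each candidate genotype of Rohan, check whether crossing it with I^B i can produce every observed child phenotype.
  I^A I^A → possible child types {A, AB} ✗
  I^A I^B → possible child types {A, B, AB} ✗
  I^A i → possible child types {O, A, B, AB} ✓
  I^B I^B → possible child types {B} ✗
  I^B i → possible child types {O, B} ✓
  i i → possible child types {O, B} ✓

I^A i, I^B i, i i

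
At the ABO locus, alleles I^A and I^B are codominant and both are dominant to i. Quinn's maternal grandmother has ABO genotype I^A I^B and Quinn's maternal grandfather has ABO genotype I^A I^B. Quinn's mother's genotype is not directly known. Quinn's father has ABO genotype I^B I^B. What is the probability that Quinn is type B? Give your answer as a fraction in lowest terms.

Quinn's mother's ABO genotype from I^A I^B × I^A I^B: 1/4 I^A I^A, 1/2 I^A I^B, 1/4 I^B I^B.
Crossing each possibility with the father I^B I^B and summing P(type B): 1/4·0 + 1/2·1/2 + 1/4·1 = 1/2.

1/2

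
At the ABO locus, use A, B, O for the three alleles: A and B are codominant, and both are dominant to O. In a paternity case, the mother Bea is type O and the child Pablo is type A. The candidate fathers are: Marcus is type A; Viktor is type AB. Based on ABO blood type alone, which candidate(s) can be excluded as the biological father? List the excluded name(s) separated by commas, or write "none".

A candidate is excluded only if no genotype consistent with his phenotype could produce a type A child with a type O mother.
Every candidate has at least one consistent genotype combination, so none can be excluded.

none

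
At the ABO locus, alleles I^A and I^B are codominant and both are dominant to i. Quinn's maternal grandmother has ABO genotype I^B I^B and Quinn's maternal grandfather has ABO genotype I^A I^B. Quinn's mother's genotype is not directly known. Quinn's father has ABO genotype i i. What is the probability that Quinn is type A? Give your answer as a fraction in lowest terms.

Quinn's mother's ABO genotype from I^B I^B × I^A I^B: 1/2 I^A I^B, 1/2 I^B I^B.
Crossing each possibility with the father i i and summing P(type A): 1/2·1/2 + 1/2·0 = 1/4.

1/4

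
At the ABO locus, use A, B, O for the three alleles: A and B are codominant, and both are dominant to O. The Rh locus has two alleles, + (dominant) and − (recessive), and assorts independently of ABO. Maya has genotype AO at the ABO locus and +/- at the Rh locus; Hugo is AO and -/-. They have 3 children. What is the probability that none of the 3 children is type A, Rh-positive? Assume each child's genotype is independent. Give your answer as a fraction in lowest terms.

ABO cross AO × AO → 1/4 O, 3/4 A.
Rh cross +/- × -/- → 1/2 Rh+, 1/2 Rh-; so P(type A, Rh-positive) = 3/4 × 1/2 = 3/8 per child.
P(not type A, Rh-positive) = 5/8 for one child; (5/8)^3 = 125/512.

125/512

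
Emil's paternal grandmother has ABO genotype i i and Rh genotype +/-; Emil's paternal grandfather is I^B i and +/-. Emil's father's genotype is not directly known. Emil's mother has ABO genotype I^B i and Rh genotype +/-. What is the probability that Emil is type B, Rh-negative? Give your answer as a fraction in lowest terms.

5/32

Emil's father's ABO genotype from i i × I^B i: 1/2 I^B i, 1/2 i i.
Crossing each possibility with the mother I^B i and summing P(type B): 1/2·3/4 + 1/2·1/2 = 5/8.
Similarly for Rh via the father's Rh distribution: P(Rh-) = 1/4.
Independent loci: 5/8 × 1/4 = 5/32.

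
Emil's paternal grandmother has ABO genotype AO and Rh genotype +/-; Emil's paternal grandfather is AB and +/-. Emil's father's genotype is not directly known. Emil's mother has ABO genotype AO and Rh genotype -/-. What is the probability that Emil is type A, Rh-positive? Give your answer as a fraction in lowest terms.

5/16

Emil's father's ABO genotype from AO × AB: 1/4 AA, 1/4 AB, 1/4 AO, 1/4 BO.
Crossing each possibility with the mother AO and summing P(type A): 1/4·1 + 1/4·1/2 + 1/4·3/4 + 1/4·1/4 = 5/8.
Similarly for Rh via the father's Rh distribution: P(Rh+) = 1/2.
Independent loci: 5/8 × 1/2 = 5/16.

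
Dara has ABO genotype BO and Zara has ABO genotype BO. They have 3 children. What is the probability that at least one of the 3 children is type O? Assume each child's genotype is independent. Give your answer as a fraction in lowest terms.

ABO cross BO × BO → 1/4 O, 3/4 B.
So P(type O) = 1/4 per child.
P(none) = (3/4)^3 = 27/64; P(at least one) = 1 − 27/64 = 37/64.

37/64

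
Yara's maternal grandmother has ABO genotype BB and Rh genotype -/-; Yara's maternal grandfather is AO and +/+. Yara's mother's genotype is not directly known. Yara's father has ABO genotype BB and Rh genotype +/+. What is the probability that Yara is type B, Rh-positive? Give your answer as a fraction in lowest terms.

Yara's mother's ABO genotype from BB × AO: 1/2 AB, 1/2 BO.
Crossing each possibility with the father BB and summing P(type B): 1/2·1/2 + 1/2·1 = 3/4.
Similarly for Rh via the mother's Rh distribution: P(Rh+) = 1.
Independent loci: 3/4 × 1 = 3/4.

3/4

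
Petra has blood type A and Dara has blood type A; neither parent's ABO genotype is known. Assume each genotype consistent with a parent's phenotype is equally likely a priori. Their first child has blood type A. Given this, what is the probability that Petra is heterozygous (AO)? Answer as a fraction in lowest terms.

Possible genotypes: Petra ∈ {AA, AO}; Dara ∈ {AA, AO}.
Weight each parental genotype pair by prior × P(type-A child):
  AA × AA: posterior weight 4/15.
  AA × AO: posterior weight 4/15.
  AO × AA: posterior weight 4/15.
  AO × AO: posterior weight 1/5.
Sum the posterior weight over pairs where Petra is AO: 7/15.

7/15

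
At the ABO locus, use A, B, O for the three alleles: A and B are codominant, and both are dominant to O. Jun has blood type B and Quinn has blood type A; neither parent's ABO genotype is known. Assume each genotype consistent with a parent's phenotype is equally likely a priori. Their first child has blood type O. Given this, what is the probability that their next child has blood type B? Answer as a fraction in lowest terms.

Possible genotypes: Jun ∈ {BB, BO}; Quinn ∈ {AA, AO}.
Weight each parental genotype pair by prior × P(type-O child):
  BO × AO: posterior weight 1; P(next child type B) = 1/4.
Weighted sum = 1/4.

1/4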